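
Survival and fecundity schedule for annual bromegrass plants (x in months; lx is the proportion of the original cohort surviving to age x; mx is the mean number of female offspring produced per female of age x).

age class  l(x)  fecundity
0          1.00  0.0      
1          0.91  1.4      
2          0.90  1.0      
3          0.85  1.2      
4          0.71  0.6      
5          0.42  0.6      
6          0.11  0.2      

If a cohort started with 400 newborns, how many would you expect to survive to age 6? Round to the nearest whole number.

Expected survivors = N0 · l_6 = 400 × 0.11 = 44 → 44

44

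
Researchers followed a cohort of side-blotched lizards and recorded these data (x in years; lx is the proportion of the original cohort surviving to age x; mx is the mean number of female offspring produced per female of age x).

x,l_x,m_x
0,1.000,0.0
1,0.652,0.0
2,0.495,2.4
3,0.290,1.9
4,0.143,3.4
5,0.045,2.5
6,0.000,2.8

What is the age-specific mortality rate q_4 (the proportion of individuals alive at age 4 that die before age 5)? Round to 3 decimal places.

q_4 = (l_4 − l_5) / l_4 = (0.143 − 0.045) / 0.143
     = 0.098 / 0.143 = 0.685315… → 0.685

0.685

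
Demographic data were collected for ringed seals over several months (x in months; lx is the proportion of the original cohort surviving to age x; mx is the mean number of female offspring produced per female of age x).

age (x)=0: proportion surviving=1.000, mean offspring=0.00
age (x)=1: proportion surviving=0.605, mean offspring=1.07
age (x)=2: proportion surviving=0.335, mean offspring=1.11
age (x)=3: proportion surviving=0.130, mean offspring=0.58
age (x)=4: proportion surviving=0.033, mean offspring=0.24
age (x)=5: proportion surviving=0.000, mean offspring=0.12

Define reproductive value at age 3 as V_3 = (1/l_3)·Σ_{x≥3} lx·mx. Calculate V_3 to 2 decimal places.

0.64

lx·mx for x ≥ 3: 0.0754, 0.00792, 0 → sum = 0.08332
V_3 = 0.08332 / l_3 = 0.08332 / 0.13 = 0.640923… → 0.64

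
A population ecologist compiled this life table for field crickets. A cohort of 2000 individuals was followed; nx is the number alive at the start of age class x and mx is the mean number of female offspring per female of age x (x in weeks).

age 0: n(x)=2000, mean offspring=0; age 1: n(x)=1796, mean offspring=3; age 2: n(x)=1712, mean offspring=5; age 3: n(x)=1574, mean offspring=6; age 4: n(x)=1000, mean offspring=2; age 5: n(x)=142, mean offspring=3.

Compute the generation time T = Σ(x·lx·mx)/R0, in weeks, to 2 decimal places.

2.36

lx = nx/n0 = nx/2000: 1, 0.898, 0.856, 0.787, 0.5, 0.071
lx·mx: 0, 2.694, 4.28, 4.722, 1, 0.213 → R0 = 12.909
x·lx·mx: 0, 2.694, 8.56, 14.166, 4, 1.065 → Σ = 30.485
T = 30.485 / 12.909 = 2.361531… → 2.36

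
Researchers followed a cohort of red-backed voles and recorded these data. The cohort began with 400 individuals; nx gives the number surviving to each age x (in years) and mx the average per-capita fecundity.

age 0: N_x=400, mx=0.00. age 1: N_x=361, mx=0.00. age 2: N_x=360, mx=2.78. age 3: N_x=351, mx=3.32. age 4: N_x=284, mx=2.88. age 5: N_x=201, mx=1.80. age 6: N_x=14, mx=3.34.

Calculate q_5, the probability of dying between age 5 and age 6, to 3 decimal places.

0.930

lx = nx/n0 = nx/400: 1, 0.9025, 0.9, 0.8775, 0.71, 0.5025, 0.035
q_5 = (l_5 − l_6) / l_5 = (0.5025 − 0.035) / 0.5025
     = 0.4675 / 0.5025 = 0.930348… → 0.930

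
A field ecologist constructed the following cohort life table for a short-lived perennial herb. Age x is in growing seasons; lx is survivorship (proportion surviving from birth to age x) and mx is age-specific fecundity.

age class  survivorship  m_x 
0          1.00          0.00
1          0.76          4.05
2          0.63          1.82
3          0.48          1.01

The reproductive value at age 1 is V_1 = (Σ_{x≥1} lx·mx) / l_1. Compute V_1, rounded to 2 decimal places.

6.20

lx·mx for x ≥ 1: 3.078, 1.1466, 0.4848 → sum = 4.7094
V_1 = 4.7094 / l_1 = 4.7094 / 0.76 = 6.196579… → 6.20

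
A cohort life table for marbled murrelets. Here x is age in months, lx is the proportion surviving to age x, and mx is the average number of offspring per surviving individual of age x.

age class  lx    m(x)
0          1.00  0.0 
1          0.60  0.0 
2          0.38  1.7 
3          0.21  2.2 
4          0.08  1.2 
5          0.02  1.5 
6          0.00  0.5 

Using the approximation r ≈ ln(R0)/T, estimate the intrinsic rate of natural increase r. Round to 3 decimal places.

0.081

R0 = Σ lx·mx = 0 + 0 + 0.646 + 0.462 + 0.096 + 0.03 + 0 = 1.234
Σ x·lx·mx = 3.212; T = 3.212/1.234 = 2.60292…
r ≈ ln(R0)/T = ln(1.234)/2.60292… = 0.08078… → 0.081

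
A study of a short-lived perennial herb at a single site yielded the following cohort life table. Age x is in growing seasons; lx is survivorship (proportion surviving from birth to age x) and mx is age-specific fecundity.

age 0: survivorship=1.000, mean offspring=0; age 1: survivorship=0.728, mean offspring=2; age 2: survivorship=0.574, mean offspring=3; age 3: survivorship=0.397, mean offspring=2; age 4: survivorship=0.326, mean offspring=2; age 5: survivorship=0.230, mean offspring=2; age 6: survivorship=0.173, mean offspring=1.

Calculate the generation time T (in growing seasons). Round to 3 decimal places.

2.516

lx·mx: 0, 1.456, 1.722, 0.794, 0.652, 0.46, 0.173 → R0 = 5.257
x·lx·mx: 0, 1.456, 3.444, 2.382, 2.608, 2.3, 1.038 → Σ = 13.228
T = 13.228 / 5.257 = 2.516264… → 2.516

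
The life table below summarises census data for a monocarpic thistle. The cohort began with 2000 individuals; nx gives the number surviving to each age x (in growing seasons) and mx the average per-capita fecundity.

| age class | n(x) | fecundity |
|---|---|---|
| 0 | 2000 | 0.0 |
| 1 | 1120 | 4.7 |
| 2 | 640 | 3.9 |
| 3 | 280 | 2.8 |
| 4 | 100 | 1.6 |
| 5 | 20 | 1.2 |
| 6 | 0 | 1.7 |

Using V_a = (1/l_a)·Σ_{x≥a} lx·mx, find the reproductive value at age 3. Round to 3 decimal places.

lx = nx/n0 = nx/2000: 1, 0.56, 0.32, 0.14, 0.05, 0.01, 0
lx·mx for x ≥ 3: 0.392, 0.08, 0.012, 0 → sum = 0.484
V_3 = 0.484 / l_3 = 0.484 / 0.14 = 3.457143… → 3.457

3.457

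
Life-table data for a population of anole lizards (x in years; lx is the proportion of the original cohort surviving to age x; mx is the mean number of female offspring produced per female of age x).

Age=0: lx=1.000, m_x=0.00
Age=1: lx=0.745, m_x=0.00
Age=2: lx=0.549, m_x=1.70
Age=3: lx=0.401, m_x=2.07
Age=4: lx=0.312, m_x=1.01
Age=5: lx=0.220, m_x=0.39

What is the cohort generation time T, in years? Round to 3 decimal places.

2.794

lx·mx: 0, 0, 0.9333, 0.83007, 0.31512, 0.0858 → R0 = 2.16429
x·lx·mx: 0, 0, 1.8666, 2.49021, 1.26048, 0.429 → Σ = 6.04629
T = 6.04629 / 2.16429 = 2.79366… → 2.794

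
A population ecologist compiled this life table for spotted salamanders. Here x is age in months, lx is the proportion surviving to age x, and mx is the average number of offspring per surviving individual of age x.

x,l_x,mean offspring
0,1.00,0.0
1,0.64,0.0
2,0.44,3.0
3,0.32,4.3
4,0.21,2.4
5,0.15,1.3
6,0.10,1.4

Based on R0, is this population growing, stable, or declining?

R0 = Σ lx·mx = 0 + 0 + 1.32 + 1.376 + 0.504 + 0.195 + 0.14 = 3.535
R0 > 1, so the population is growing.

growing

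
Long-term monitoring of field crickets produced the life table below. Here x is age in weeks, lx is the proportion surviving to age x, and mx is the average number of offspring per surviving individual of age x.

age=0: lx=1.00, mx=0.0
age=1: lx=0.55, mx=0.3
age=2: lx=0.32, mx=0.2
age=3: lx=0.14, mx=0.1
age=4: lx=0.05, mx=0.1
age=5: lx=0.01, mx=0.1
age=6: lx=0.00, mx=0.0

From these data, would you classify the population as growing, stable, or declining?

declining

R0 = Σ lx·mx = 0 + 0.165 + 0.064 + 0.014 + 0.005 + 0.001 + 0 = 0.249
R0 < 1, so the population is declining.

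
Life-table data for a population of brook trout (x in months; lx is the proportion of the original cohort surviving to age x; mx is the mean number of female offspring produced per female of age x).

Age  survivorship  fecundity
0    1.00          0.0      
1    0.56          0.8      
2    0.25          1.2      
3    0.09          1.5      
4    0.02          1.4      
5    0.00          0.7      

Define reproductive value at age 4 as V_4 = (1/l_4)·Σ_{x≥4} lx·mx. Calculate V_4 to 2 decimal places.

1.40

lx·mx for x ≥ 4: 0.028, 0 → sum = 0.028
V_4 = 0.028 / l_4 = 0.028 / 0.02 = 1.4 → 1.40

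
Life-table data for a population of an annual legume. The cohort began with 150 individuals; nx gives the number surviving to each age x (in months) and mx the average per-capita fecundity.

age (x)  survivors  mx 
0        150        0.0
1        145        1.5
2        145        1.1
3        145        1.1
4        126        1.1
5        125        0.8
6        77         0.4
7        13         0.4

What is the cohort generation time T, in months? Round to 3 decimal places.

lx = nx/n0 = nx/150: 1, 0.96667…, 0.96667…, 0.96667…, 0.84, 0.83333…, 0.51333…, 0.08667…
lx·mx: 0, 1.45…, 1.063333…, 1.063333…, 0.924, 0.666667…, 0.205333…, 0.034667… → R0 = 5.407333…
x·lx·mx: 0, 1.45…, 2.126667…, 3.19…, 3.696, 3.333333…, 1.232…, 0.242667… → Σ = 15.270667…
T = 15.270667… / 5.407333… = 2.824066… → 2.824

2.824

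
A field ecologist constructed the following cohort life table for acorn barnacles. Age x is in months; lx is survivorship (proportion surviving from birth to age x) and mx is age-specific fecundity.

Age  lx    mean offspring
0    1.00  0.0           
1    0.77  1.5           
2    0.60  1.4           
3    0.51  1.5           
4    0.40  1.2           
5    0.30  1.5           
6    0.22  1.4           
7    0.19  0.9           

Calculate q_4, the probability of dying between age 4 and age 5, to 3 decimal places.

0.250

q_4 = (l_4 − l_5) / l_4 = (0.4 − 0.3) / 0.4
     = 0.1 / 0.4 = 0.25 → 0.250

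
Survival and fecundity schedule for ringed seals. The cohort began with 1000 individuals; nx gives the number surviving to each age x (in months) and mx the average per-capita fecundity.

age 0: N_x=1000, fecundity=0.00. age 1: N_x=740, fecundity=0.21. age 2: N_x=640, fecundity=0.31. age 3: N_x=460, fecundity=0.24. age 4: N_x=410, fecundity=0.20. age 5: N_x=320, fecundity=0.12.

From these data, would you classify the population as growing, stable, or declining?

lx = nx/n0 = nx/1000: 1, 0.74, 0.64, 0.46, 0.41, 0.32
R0 = Σ lx·mx = 0 + 0.1554 + 0.1984 + 0.1104 + 0.082 + 0.0384 = 0.5846
R0 < 1, so the population is declining.

declining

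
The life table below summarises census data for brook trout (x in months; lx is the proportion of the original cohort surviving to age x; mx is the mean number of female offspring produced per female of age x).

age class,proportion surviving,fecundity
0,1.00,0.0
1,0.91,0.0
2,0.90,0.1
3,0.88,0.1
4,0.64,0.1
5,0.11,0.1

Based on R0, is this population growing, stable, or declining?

R0 = Σ lx·mx = 0 + 0 + 0.09 + 0.088 + 0.064 + 0.011 = 0.253
R0 < 1, so the population is declining.

declining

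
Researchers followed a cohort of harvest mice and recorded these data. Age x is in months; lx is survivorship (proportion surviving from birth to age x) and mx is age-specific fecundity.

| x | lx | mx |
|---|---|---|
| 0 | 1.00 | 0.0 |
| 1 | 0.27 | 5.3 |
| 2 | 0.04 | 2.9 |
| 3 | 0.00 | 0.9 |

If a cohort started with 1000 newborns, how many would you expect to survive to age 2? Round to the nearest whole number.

40

Expected survivors = N0 · l_2 = 1000 × 0.04 = 40 → 40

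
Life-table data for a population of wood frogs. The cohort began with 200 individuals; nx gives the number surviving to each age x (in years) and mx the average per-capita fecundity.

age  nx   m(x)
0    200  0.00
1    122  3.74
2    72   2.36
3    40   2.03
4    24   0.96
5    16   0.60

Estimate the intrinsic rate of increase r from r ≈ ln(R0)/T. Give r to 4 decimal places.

0.8206

lx = nx/n0 = nx/200: 1, 0.61, 0.36, 0.2, 0.12, 0.08
R0 = Σ lx·mx = 0 + 2.2814 + 0.8496 + 0.406 + 0.1152 + 0.048 = 3.7002
Σ x·lx·mx = 5.8994; T = 5.8994/3.7002 = 1.59435…
r ≈ ln(R0)/T = ln(3.7002)/1.59435… = 0.820642… → 0.8206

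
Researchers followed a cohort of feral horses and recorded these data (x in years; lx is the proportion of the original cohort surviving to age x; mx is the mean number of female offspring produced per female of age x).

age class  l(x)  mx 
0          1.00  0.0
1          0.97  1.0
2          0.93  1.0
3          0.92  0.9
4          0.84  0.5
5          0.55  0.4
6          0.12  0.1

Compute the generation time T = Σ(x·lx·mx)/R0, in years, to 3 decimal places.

lx·mx: 0, 0.97, 0.93, 0.828, 0.42, 0.22, 0.012 → R0 = 3.38
x·lx·mx: 0, 0.97, 1.86, 2.484, 1.68, 1.1, 0.072 → Σ = 8.166
T = 8.166 / 3.38 = 2.415976… → 2.416

2.416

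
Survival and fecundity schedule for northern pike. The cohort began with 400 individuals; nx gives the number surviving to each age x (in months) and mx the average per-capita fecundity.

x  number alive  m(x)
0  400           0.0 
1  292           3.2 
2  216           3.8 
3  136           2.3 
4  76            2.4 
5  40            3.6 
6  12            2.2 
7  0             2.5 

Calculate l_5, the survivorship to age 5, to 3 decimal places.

0.100

l_5 = n_5/n_0 = 40/400 = 0.1 → 0.100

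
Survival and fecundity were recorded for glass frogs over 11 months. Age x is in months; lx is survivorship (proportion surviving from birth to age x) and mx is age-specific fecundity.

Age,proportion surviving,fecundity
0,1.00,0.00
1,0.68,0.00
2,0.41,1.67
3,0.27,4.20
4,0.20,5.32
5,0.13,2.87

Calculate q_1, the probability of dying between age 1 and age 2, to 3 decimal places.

q_1 = (l_1 − l_2) / l_1 = (0.68 − 0.41) / 0.68
     = 0.27 / 0.68 = 0.397059… → 0.397

0.397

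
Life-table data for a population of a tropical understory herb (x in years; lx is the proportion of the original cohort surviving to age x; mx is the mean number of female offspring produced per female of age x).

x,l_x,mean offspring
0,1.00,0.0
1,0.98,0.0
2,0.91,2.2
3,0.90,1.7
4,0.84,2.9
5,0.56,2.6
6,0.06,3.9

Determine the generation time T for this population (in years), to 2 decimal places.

lx·mx: 0, 0, 2.002, 1.53, 2.436, 1.456, 0.234 → R0 = 7.658
x·lx·mx: 0, 0, 4.004, 4.59, 9.744, 7.28, 1.404 → Σ = 27.022
T = 27.022 / 7.658 = 3.528598… → 3.53

3.53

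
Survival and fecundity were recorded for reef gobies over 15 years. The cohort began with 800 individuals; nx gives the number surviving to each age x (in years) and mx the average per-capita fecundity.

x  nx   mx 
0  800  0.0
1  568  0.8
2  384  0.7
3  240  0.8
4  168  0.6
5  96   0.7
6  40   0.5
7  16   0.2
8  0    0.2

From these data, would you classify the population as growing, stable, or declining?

growing

lx = nx/n0 = nx/800: 1, 0.71, 0.48, 0.3, 0.21, 0.12, 0.05, 0.02, 0
R0 = Σ lx·mx = 0 + 0.568 + 0.336 + 0.24 + 0.126 + 0.084 + 0.025 + 0.004 + 0 = 1.383
R0 > 1, so the population is growing.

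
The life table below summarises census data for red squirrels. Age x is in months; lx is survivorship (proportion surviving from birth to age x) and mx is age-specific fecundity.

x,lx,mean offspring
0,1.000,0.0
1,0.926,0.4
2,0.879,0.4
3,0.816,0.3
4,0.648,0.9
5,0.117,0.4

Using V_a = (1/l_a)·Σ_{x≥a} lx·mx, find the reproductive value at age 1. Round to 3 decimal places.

lx·mx for x ≥ 1: 0.3704, 0.3516, 0.2448, 0.5832, 0.0468 → sum = 1.5968
V_1 = 1.5968 / l_1 = 1.5968 / 0.926 = 1.724406… → 1.724

1.724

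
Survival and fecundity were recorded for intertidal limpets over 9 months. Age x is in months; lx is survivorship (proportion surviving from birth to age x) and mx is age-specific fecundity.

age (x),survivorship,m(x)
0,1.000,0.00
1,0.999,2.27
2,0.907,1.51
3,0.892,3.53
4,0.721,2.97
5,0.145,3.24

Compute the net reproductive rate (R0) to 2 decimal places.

9.40

lx·mx by age: 0, 2.26773, 1.36957, 3.14876, 2.14137, 0.4698
R0 = Σ lx·mx = 9.39723 → 9.40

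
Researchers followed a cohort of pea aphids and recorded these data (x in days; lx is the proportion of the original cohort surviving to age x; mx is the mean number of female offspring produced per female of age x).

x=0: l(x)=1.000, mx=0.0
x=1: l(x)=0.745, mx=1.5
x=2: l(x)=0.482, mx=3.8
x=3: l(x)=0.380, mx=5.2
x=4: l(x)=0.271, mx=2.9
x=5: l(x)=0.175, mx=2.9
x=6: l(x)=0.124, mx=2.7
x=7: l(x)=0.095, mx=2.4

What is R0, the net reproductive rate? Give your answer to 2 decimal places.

6.78

lx·mx by age: 0, 1.1175, 1.8316, 1.976, 0.7859, 0.5075, 0.3348, 0.228
R0 = Σ lx·mx = 6.7813 → 6.78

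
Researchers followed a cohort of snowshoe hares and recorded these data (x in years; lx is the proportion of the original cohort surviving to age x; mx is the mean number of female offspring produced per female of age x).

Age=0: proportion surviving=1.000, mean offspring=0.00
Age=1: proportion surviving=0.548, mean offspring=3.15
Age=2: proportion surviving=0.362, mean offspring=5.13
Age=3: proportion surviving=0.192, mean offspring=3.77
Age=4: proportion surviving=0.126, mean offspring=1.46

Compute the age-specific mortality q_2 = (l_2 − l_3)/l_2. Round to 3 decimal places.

0.470

q_2 = (l_2 − l_3) / l_2 = (0.362 − 0.192) / 0.362
     = 0.17 / 0.362 = 0.469613… → 0.470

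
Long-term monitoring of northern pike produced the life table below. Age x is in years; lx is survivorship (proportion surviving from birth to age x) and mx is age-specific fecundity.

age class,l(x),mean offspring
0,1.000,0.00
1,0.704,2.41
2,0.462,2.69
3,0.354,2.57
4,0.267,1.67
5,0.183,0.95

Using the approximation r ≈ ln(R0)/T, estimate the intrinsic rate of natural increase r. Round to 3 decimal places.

R0 = Σ lx·mx = 0 + 1.69664 + 1.24278 + 0.90978 + 0.44589 + 0.17385 = 4.46894
Σ x·lx·mx = 9.56435; T = 9.56435/4.46894 = 2.14018…
r ≈ ln(R0)/T = ln(4.46894)/2.14018… = 0.69954… → 0.700

0.700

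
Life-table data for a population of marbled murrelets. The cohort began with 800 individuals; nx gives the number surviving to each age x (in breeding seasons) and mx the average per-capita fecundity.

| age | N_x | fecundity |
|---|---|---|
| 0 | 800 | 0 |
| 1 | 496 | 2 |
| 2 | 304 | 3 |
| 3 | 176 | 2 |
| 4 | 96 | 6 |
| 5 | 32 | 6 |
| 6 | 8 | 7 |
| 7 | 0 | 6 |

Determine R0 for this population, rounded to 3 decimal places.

3.850

lx = nx/n0 = nx/800: 1, 0.62, 0.38, 0.22, 0.12, 0.04, 0.01, 0
lx·mx by age: 0, 1.24, 1.14, 0.44, 0.72, 0.24, 0.07, 0
R0 = Σ lx·mx = 3.85 → 3.850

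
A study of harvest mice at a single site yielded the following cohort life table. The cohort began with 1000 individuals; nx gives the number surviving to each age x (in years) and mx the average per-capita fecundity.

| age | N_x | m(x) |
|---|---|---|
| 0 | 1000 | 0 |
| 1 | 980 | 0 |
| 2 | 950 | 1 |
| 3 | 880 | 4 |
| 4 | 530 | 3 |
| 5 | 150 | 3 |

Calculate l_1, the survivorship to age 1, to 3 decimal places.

0.980

l_1 = n_1/n_0 = 980/1000 = 0.98 → 0.980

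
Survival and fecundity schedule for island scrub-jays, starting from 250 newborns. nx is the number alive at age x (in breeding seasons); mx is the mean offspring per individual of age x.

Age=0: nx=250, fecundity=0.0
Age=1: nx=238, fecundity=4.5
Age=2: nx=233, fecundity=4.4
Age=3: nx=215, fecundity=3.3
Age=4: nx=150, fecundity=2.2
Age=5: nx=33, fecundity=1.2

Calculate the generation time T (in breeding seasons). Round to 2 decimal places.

2.13

lx = nx/n0 = nx/250: 1, 0.952, 0.932, 0.86, 0.6, 0.132
lx·mx: 0, 4.284, 4.1008, 2.838, 1.32, 0.1584 → R0 = 12.7012
x·lx·mx: 0, 4.284, 8.2016, 8.514, 5.28, 0.792 → Σ = 27.0716
T = 27.0716 / 12.7012 = 2.131421… → 2.13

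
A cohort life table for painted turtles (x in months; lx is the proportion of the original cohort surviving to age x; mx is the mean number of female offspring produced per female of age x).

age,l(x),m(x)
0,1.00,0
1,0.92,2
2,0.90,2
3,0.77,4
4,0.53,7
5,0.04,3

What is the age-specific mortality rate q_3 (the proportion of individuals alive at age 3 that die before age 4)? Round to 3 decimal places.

0.312

q_3 = (l_3 − l_4) / l_3 = (0.77 − 0.53) / 0.77
     = 0.24 / 0.77 = 0.311688… → 0.312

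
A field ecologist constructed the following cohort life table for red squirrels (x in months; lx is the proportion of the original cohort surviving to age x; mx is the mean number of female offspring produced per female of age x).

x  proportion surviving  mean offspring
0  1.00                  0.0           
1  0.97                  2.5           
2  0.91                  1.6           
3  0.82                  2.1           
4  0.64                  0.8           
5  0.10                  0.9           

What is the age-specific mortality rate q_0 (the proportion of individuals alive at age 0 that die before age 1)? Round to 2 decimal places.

0.03

q_0 = (l_0 − l_1) / l_0 = (1 − 0.97) / 1
     = 0.03 / 1 = 0.03 → 0.03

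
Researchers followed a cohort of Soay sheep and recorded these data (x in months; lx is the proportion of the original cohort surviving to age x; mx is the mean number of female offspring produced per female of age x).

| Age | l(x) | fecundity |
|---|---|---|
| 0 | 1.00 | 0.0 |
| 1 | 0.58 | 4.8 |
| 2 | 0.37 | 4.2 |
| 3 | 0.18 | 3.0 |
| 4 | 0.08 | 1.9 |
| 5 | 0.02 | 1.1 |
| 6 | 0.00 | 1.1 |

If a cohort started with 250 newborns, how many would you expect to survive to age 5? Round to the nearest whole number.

5

Expected survivors = N0 · l_5 = 250 × 0.02 = 5 → 5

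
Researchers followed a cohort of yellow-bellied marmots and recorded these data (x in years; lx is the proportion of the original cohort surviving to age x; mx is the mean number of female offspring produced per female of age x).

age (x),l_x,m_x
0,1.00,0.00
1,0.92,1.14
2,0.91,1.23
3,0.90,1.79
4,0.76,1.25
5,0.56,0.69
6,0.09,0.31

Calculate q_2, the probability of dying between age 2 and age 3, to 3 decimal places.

0.011

q_2 = (l_2 − l_3) / l_2 = (0.91 − 0.9) / 0.91
     = 0.01 / 0.91 = 0.010989… → 0.011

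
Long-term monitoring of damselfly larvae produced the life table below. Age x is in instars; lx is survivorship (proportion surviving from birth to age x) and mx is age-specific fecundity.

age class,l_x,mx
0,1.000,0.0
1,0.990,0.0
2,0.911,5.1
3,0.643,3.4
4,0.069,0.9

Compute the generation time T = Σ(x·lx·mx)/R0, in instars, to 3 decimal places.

2.335

lx·mx: 0, 0, 4.6461, 2.1862, 0.0621 → R0 = 6.8944
x·lx·mx: 0, 0, 9.2922, 6.5586, 0.2484 → Σ = 16.0992
T = 16.0992 / 6.8944 = 2.335113… → 2.335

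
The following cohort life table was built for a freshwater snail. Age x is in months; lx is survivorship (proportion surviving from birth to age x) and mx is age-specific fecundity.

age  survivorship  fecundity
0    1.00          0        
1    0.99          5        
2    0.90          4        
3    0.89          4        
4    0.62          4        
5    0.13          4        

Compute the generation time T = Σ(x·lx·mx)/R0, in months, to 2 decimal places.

lx·mx: 0, 4.95, 3.6, 3.56, 2.48, 0.52 → R0 = 15.11
x·lx·mx: 0, 4.95, 7.2, 10.68, 9.92, 2.6 → Σ = 35.35
T = 35.35 / 15.11 = 2.33951… → 2.34

2.34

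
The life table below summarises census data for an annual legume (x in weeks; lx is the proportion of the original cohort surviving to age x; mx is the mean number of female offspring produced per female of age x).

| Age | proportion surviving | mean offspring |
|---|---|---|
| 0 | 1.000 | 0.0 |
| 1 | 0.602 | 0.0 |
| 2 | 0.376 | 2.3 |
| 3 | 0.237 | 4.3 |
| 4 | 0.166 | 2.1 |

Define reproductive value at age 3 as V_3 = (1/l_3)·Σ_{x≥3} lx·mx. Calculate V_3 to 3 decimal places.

5.771

lx·mx for x ≥ 3: 1.0191, 0.3486 → sum = 1.3677
V_3 = 1.3677 / l_3 = 1.3677 / 0.237 = 5.770886… → 5.771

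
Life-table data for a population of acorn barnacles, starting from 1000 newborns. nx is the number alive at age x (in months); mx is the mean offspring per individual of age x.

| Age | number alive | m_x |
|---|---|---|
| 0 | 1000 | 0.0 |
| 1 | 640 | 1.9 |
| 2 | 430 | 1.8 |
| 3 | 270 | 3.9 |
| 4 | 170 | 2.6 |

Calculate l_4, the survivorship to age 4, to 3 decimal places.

0.170

l_4 = n_4/n_0 = 170/1000 = 0.17 → 0.170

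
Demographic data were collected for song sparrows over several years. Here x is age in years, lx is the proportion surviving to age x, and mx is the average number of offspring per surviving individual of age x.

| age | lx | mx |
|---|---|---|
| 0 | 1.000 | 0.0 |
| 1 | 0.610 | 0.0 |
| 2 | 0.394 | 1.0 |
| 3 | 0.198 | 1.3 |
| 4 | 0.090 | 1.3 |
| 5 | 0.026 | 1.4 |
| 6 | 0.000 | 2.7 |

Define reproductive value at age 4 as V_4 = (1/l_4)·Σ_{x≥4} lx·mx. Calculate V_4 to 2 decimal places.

1.70

lx·mx for x ≥ 4: 0.117, 0.0364, 0 → sum = 0.1534
V_4 = 0.1534 / l_4 = 0.1534 / 0.09 = 1.704444… → 1.70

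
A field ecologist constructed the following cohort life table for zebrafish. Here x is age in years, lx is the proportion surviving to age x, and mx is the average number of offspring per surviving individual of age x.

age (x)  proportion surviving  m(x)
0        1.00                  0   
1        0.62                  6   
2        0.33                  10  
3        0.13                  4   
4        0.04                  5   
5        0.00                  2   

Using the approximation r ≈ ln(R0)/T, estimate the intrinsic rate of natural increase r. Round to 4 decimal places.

1.2491

R0 = Σ lx·mx = 0 + 3.72 + 3.3 + 0.52 + 0.2 + 0 = 7.74
Σ x·lx·mx = 12.68; T = 12.68/7.74 = 1.63824…
r ≈ ln(R0)/T = ln(7.74)/1.63824… = 1.249144… → 1.2491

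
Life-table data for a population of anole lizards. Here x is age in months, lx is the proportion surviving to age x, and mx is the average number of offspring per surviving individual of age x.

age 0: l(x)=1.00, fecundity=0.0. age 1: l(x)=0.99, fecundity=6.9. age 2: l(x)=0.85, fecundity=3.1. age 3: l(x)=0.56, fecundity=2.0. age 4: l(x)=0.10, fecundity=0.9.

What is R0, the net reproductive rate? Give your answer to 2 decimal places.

10.68

lx·mx by age: 0, 6.831, 2.635, 1.12, 0.09
R0 = Σ lx·mx = 10.676 → 10.68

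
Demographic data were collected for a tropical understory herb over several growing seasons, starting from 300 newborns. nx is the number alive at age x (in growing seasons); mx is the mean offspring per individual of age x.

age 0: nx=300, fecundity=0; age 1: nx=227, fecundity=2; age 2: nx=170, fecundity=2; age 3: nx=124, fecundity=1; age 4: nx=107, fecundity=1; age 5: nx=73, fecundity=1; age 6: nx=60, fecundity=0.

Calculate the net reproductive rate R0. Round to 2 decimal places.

lx = nx/n0 = nx/300: 1, 0.75667…, 0.56667…, 0.41333…, 0.35667…, 0.24333…, 0.2
lx·mx by age: 0, 1.513333…, 1.133333…, 0.413333…, 0.356667…, 0.243333…, 0
R0 = Σ lx·mx = 3.66… → 3.66

3.66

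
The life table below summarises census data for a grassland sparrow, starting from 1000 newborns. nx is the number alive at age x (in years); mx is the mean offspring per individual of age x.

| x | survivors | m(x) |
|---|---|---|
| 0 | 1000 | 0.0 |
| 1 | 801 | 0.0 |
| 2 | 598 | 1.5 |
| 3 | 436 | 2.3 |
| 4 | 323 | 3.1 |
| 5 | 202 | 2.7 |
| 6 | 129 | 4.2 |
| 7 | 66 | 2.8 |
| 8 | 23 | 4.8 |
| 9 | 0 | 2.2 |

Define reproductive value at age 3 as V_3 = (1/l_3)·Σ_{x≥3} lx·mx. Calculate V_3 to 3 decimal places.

lx = nx/n0 = nx/1000: 1, 0.801, 0.598, 0.436, 0.323, 0.202, 0.129, 0.066, 0.023, 0
lx·mx for x ≥ 3: 1.0028, 1.0013, 0.5454, 0.5418, 0.1848, 0.1104, 0 → sum = 3.3865
V_3 = 3.3865 / l_3 = 3.3865 / 0.436 = 7.767202… → 7.767

7.767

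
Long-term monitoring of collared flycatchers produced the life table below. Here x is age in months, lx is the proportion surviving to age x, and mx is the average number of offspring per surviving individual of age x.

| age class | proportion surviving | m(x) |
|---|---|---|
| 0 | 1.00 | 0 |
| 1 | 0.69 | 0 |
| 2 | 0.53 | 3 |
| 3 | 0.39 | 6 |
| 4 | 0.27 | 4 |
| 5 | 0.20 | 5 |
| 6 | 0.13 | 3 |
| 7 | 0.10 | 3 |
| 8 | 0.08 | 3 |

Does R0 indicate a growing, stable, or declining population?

R0 = Σ lx·mx = 0 + 0 + 1.59 + 2.34 + 1.08 + 1 + 0.39 + 0.3 + 0.24 = 6.94
R0 > 1, so the population is growing.

growing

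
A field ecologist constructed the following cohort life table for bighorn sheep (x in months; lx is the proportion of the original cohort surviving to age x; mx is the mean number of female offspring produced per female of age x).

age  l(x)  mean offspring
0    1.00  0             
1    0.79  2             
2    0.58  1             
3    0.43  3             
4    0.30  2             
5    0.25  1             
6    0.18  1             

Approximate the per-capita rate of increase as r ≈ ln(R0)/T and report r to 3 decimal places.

0.592

R0 = Σ lx·mx = 0 + 1.58 + 0.58 + 1.29 + 0.6 + 0.25 + 0.18 = 4.48
Σ x·lx·mx = 11.34; T = 11.34/4.48 = 2.53125
r ≈ ln(R0)/T = ln(4.48)/2.53125 = 0.59244… → 0.592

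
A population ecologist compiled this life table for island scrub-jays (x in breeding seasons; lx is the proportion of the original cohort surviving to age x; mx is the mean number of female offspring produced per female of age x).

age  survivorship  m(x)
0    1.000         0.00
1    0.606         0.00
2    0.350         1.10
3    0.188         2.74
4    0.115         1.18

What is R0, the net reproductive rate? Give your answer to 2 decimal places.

1.04

lx·mx by age: 0, 0, 0.385, 0.51512, 0.1357
R0 = Σ lx·mx = 1.03582 → 1.04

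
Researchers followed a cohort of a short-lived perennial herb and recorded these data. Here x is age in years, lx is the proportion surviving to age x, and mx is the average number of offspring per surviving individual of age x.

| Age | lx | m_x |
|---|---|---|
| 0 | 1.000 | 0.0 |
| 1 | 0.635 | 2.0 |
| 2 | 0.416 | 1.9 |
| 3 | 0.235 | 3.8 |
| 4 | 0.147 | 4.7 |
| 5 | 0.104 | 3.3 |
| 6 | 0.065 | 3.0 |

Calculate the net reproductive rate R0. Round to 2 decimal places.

lx·mx by age: 0, 1.27, 0.7904, 0.893, 0.6909, 0.3432, 0.195
R0 = Σ lx·mx = 4.1825 → 4.18

4.18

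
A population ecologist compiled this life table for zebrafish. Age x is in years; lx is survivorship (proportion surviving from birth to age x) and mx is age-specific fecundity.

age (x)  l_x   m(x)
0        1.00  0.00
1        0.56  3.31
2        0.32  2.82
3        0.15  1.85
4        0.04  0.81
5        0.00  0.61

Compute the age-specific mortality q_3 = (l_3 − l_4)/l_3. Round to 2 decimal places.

q_3 = (l_3 − l_4) / l_3 = (0.15 − 0.04) / 0.15
     = 0.11 / 0.15 = 0.733333… → 0.73

0.73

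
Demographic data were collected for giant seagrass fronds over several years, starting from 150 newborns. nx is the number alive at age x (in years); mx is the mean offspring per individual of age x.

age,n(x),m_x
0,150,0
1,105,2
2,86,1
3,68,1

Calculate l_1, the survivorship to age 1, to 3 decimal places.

0.700

l_1 = n_1/n_0 = 105/150 = 0.7 → 0.700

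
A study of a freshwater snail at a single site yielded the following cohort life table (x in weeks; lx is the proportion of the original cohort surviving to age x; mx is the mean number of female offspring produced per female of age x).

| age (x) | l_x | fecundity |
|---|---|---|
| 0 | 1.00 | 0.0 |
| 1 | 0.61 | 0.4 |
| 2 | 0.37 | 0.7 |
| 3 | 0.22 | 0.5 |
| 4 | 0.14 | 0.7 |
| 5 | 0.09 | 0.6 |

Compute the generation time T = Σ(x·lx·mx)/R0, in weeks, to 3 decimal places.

2.293

lx·mx: 0, 0.244, 0.259, 0.11, 0.098, 0.054 → R0 = 0.765
x·lx·mx: 0, 0.244, 0.518, 0.33, 0.392, 0.27 → Σ = 1.754
T = 1.754 / 0.765 = 2.29281… → 2.293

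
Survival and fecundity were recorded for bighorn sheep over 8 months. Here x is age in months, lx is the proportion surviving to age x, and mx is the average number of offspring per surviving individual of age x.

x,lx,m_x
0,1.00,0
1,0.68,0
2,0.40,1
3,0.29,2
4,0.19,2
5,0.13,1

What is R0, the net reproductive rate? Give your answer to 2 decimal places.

lx·mx by age: 0, 0, 0.4, 0.58, 0.38, 0.13
R0 = Σ lx·mx = 1.49 → 1.49

1.49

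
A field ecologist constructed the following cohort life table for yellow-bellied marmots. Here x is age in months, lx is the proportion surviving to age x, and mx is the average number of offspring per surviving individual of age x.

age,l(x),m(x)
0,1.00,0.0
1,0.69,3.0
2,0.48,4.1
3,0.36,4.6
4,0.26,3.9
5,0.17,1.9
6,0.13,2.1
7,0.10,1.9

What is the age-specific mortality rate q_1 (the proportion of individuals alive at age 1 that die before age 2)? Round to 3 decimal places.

0.304

q_1 = (l_1 − l_2) / l_1 = (0.69 − 0.48) / 0.69
     = 0.21 / 0.69 = 0.304348… → 0.304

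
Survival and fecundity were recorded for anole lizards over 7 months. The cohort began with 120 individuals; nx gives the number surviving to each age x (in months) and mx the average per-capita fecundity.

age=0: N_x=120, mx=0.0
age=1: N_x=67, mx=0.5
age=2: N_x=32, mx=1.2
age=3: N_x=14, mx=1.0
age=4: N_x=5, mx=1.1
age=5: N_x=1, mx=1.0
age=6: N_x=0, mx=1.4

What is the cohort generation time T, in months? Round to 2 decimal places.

1.94

lx = nx/n0 = nx/120: 1, 0.55833…, 0.26667…, 0.11667…, 0.04167…, 0.00833…, 0
lx·mx: 0, 0.279167…, 0.32…, 0.116667…, 0.045833…, 0.008333…, 0 → R0 = 0.77…
x·lx·mx: 0, 0.279167…, 0.64…, 0.35…, 0.183333…, 0.041667…, 0 → Σ = 1.494167…
T = 1.494167… / 0.77… = 1.940476… → 1.94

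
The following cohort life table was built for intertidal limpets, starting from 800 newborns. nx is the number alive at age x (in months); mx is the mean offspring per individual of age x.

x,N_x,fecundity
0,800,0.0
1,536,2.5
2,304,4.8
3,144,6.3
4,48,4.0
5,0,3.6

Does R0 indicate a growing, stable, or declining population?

growing

lx = nx/n0 = nx/800: 1, 0.67, 0.38, 0.18, 0.06, 0
R0 = Σ lx·mx = 0 + 1.675 + 1.824 + 1.134 + 0.24 + 0 = 4.873
R0 > 1, so the population is growing.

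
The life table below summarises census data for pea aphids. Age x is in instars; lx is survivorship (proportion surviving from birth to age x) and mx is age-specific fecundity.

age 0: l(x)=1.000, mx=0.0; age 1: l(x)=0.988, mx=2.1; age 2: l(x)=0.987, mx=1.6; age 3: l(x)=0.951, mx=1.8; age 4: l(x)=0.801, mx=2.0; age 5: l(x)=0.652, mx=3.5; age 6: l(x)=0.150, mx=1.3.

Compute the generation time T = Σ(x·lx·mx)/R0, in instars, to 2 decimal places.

3.11

lx·mx: 0, 2.0748, 1.5792, 1.7118, 1.602, 2.282, 0.195 → R0 = 9.4448
x·lx·mx: 0, 2.0748, 3.1584, 5.1354, 6.408, 11.41, 1.17 → Σ = 29.3566
T = 29.3566 / 9.4448 = 3.108229… → 3.11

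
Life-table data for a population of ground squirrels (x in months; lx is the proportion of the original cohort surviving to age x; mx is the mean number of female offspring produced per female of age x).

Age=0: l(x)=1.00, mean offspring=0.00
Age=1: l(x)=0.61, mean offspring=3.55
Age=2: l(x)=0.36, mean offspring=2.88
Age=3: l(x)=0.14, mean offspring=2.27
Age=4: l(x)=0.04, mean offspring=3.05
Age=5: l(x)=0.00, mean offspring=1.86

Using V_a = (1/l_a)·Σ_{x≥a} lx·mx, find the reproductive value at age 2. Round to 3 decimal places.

4.102

lx·mx for x ≥ 2: 1.0368, 0.3178, 0.122, 0 → sum = 1.4766
V_2 = 1.4766 / l_2 = 1.4766 / 0.36 = 4.101667… → 4.102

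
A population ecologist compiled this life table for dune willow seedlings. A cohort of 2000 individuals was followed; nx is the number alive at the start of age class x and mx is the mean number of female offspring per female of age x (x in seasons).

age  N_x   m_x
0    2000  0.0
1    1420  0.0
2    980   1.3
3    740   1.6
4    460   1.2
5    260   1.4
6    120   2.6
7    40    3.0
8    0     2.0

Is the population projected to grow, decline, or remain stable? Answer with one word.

growing

lx = nx/n0 = nx/2000: 1, 0.71, 0.49, 0.37, 0.23, 0.13, 0.06, 0.02, 0
R0 = Σ lx·mx = 0 + 0 + 0.637 + 0.592 + 0.276 + 0.182 + 0.156 + 0.06 + 0 = 1.903
R0 > 1, so the population is growing.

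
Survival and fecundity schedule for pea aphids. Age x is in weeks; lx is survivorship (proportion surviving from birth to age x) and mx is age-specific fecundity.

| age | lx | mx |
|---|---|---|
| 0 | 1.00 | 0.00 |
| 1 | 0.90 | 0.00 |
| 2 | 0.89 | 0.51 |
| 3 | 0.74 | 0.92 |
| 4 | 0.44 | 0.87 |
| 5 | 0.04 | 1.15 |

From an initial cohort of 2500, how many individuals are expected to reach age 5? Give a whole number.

Expected survivors = N0 · l_5 = 2500 × 0.04 = 100 → 100

100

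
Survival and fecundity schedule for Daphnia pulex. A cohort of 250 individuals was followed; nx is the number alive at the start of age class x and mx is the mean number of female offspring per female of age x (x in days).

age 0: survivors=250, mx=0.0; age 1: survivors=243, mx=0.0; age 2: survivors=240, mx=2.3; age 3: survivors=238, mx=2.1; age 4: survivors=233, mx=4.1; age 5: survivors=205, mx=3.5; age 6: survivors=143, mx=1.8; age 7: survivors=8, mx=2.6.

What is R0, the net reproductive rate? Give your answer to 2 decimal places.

lx = nx/n0 = nx/250: 1, 0.972, 0.96, 0.952, 0.932, 0.82, 0.572, 0.032
lx·mx by age: 0, 0, 2.208, 1.9992, 3.8212, 2.87, 1.0296, 0.0832
R0 = Σ lx·mx = 12.0112 → 12.01

12.01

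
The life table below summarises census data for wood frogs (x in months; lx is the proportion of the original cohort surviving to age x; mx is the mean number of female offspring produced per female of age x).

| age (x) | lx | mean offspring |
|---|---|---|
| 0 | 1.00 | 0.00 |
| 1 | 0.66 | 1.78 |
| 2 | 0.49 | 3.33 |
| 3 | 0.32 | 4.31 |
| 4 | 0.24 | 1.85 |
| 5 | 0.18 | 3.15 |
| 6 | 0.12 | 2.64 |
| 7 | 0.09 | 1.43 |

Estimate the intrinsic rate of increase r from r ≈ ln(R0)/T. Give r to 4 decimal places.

0.6106

R0 = Σ lx·mx = 0 + 1.1748 + 1.6317 + 1.3792 + 0.444 + 0.567 + 0.3168 + 0.1287 = 5.6422
Σ x·lx·mx = 15.9885; T = 15.9885/5.6422 = 2.83374…
r ≈ ln(R0)/T = ln(5.6422)/2.83374… = 0.610598… → 0.6106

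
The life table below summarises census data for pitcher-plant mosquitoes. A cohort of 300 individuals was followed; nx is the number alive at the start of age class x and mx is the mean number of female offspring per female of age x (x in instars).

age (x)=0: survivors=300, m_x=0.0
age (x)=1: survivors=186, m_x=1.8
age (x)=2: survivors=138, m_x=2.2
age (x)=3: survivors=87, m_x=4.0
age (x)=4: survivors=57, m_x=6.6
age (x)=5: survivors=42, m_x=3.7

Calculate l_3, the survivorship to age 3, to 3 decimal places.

0.290

l_3 = n_3/n_0 = 87/300 = 0.29 → 0.290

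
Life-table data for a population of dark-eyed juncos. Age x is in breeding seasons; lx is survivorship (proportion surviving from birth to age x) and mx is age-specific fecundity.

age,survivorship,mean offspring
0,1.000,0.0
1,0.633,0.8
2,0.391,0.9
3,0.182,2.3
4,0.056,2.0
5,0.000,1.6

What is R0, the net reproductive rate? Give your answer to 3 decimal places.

1.389

lx·mx by age: 0, 0.5064, 0.3519, 0.4186, 0.112, 0
R0 = Σ lx·mx = 1.3889 → 1.389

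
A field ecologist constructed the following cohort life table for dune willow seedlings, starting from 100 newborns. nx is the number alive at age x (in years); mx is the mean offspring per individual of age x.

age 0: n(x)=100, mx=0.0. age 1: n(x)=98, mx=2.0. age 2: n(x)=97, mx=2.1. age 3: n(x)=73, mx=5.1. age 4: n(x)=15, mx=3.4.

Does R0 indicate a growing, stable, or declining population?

growing

lx = nx/n0 = nx/100: 1, 0.98, 0.97, 0.73, 0.15
R0 = Σ lx·mx = 0 + 1.96 + 2.037 + 3.723 + 0.51 = 8.23
R0 > 1, so the population is growing.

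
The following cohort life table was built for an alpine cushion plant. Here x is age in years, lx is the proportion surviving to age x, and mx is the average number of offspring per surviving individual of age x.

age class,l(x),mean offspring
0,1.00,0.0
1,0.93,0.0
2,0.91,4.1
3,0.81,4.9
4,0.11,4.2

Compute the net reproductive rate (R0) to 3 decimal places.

8.162

lx·mx by age: 0, 0, 3.731, 3.969, 0.462
R0 = Σ lx·mx = 8.162 → 8.162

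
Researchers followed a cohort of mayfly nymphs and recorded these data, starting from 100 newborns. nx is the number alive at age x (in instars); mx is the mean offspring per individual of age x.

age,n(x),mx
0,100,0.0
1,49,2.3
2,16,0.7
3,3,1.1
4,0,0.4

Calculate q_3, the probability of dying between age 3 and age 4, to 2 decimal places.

lx = nx/n0 = nx/100: 1, 0.49, 0.16, 0.03, 0
q_3 = (l_3 − l_4) / l_3 = (0.03 − 0) / 0.03
     = 0.03 / 0.03 = 1 → 1.00

1.00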